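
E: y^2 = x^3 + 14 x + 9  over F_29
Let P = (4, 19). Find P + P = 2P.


Doubling: s = (3 x1^2 + a) / (2 y1)
s = (3*4^2 + 14) / (2*19) mod 29 = 23
x3 = s^2 - 2 x1 mod 29 = 23^2 - 2*4 = 28
y3 = s (x1 - x3) - y1 mod 29 = 23 * (4 - 28) - 19 = 9

2P = (28, 9)


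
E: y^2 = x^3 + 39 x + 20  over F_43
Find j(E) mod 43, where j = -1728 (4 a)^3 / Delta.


Delta = -16(4 a^3 + 27 b^2) mod 43 = 28
-1728 * (4 a)^3 = -1728 * (4*39)^3 mod 43 = 2
j = 2 * 28^(-1) mod 43 = 40

j = 40 (mod 43)


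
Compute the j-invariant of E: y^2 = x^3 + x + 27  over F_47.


Delta = -16(4 a^3 + 27 b^2) mod 47 = 2
-1728 * (4 a)^3 = -1728 * (4*1)^3 mod 47 = 46
j = 46 * 2^(-1) mod 47 = 23

j = 23 (mod 47)


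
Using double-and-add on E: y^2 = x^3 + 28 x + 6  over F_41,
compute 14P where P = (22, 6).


k = 14 = 1110_2 (binary, LSB first: 0111)
Double-and-add from P = (22, 6):
  bit 0 = 0: acc unchanged = O
  bit 1 = 1: acc = O + (29, 19) = (29, 19)
  bit 2 = 1: acc = (29, 19) + (33, 34) = (11, 28)
  bit 3 = 1: acc = (11, 28) + (32, 3) = (38, 10)

14P = (38, 10)


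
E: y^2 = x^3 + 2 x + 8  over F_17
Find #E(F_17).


For each x in F_17, count y with y^2 = x^3 + 2 x + 8 mod 17:
  x = 0: RHS = 8, y in [5, 12]  -> 2 point(s)
  x = 6: RHS = 15, y in [7, 10]  -> 2 point(s)
  x = 7: RHS = 8, y in [5, 12]  -> 2 point(s)
  x = 8: RHS = 9, y in [3, 14]  -> 2 point(s)
  x = 10: RHS = 8, y in [5, 12]  -> 2 point(s)
  x = 11: RHS = 1, y in [1, 16]  -> 2 point(s)
  x = 12: RHS = 9, y in [3, 14]  -> 2 point(s)
  x = 13: RHS = 4, y in [2, 15]  -> 2 point(s)
  x = 14: RHS = 9, y in [3, 14]  -> 2 point(s)
  x = 15: RHS = 13, y in [8, 9]  -> 2 point(s)
Affine points: 20. Add the point at infinity: total = 21.

#E(F_17) = 21


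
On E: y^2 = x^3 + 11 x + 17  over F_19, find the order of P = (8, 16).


Compute successive multiples of P until we hit O:
  1P = (8, 16)
  2P = (4, 7)
  3P = (18, 9)
  4P = (18, 10)
  5P = (4, 12)
  6P = (8, 3)
  7P = O

ord(P) = 7


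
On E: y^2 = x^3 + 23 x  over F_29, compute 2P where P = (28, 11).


Doubling: s = (3 x1^2 + a) / (2 y1)
s = (3*28^2 + 23) / (2*11) mod 29 = 17
x3 = s^2 - 2 x1 mod 29 = 17^2 - 2*28 = 1
y3 = s (x1 - x3) - y1 mod 29 = 17 * (28 - 1) - 11 = 13

2P = (1, 13)


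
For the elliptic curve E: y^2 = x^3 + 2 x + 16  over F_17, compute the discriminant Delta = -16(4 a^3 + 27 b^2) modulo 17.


4 a^3 + 27 b^2 = 4*2^3 + 27*16^2 = 32 + 6912 = 6944
Delta = -16 * (6944) = -111104
Delta mod 17 = 8

Delta = 8 (mod 17)


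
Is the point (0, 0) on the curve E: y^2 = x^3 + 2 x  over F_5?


Check whether y^2 = x^3 + 2 x + 0 (mod 5) for (x, y) = (0, 0).
LHS: y^2 = 0^2 mod 5 = 0
RHS: x^3 + 2 x + 0 = 0^3 + 2*0 + 0 mod 5 = 0
LHS = RHS

Yes, on the curve


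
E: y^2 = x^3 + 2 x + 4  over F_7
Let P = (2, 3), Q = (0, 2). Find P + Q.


P != Q, so use the chord formula.
s = (y2 - y1) / (x2 - x1) = (6) / (5) mod 7 = 4
x3 = s^2 - x1 - x2 mod 7 = 4^2 - 2 - 0 = 0
y3 = s (x1 - x3) - y1 mod 7 = 4 * (2 - 0) - 3 = 5

P + Q = (0, 5)


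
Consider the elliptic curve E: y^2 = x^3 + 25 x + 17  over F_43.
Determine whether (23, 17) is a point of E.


Check whether y^2 = x^3 + 25 x + 17 (mod 43) for (x, y) = (23, 17).
LHS: y^2 = 17^2 mod 43 = 31
RHS: x^3 + 25 x + 17 = 23^3 + 25*23 + 17 mod 43 = 31
LHS = RHS

Yes, on the curve


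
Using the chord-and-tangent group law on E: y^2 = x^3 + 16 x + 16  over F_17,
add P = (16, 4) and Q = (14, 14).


P != Q, so use the chord formula.
s = (y2 - y1) / (x2 - x1) = (10) / (15) mod 17 = 12
x3 = s^2 - x1 - x2 mod 17 = 12^2 - 16 - 14 = 12
y3 = s (x1 - x3) - y1 mod 17 = 12 * (16 - 12) - 4 = 10

P + Q = (12, 10)


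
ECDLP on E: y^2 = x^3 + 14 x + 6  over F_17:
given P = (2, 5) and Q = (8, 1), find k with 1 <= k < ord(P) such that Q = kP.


Enumerate multiples of P until we hit Q = (8, 1):
  1P = (2, 5)
  2P = (15, 2)
  3P = (8, 16)
  4P = (8, 1)
Match found at i = 4.

k = 4


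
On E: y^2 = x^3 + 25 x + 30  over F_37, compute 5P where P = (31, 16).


k = 5 = 101_2 (binary, LSB first: 101)
Double-and-add from P = (31, 16):
  bit 0 = 1: acc = O + (31, 16) = (31, 16)
  bit 1 = 0: acc unchanged = (31, 16)
  bit 2 = 1: acc = (31, 16) + (21, 23) = (31, 21)

5P = (31, 21)


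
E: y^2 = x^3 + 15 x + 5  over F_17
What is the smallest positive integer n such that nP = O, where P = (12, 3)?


Compute successive multiples of P until we hit O:
  1P = (12, 3)
  2P = (14, 1)
  3P = (9, 11)
  4P = (5, 1)
  5P = (15, 1)
  6P = (15, 16)
  7P = (5, 16)
  8P = (9, 6)
  ... (continuing to 11P)
  11P = O

ord(P) = 11


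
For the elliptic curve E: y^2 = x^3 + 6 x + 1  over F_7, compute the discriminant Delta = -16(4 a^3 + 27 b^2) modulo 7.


4 a^3 + 27 b^2 = 4*6^3 + 27*1^2 = 864 + 27 = 891
Delta = -16 * (891) = -14256
Delta mod 7 = 3

Delta = 3 (mod 7)


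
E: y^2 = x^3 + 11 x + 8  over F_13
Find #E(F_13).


For each x in F_13, count y with y^2 = x^3 + 11 x + 8 mod 13:
  x = 2: RHS = 12, y in [5, 8]  -> 2 point(s)
  x = 3: RHS = 3, y in [4, 9]  -> 2 point(s)
  x = 4: RHS = 12, y in [5, 8]  -> 2 point(s)
  x = 6: RHS = 4, y in [2, 11]  -> 2 point(s)
  x = 7: RHS = 12, y in [5, 8]  -> 2 point(s)
  x = 8: RHS = 10, y in [6, 7]  -> 2 point(s)
  x = 9: RHS = 4, y in [2, 11]  -> 2 point(s)
  x = 10: RHS = 0, y in [0]  -> 1 point(s)
  x = 11: RHS = 4, y in [2, 11]  -> 2 point(s)
  x = 12: RHS = 9, y in [3, 10]  -> 2 point(s)
Affine points: 19. Add the point at infinity: total = 20.

#E(F_13) = 20


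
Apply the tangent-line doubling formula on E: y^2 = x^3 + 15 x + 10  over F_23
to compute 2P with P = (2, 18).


Doubling: s = (3 x1^2 + a) / (2 y1)
s = (3*2^2 + 15) / (2*18) mod 23 = 18
x3 = s^2 - 2 x1 mod 23 = 18^2 - 2*2 = 21
y3 = s (x1 - x3) - y1 mod 23 = 18 * (2 - 21) - 18 = 8

2P = (21, 8)


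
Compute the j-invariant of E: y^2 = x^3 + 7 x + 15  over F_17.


Delta = -16(4 a^3 + 27 b^2) mod 17 = 1
-1728 * (4 a)^3 = -1728 * (4*7)^3 mod 17 = 13
j = 13 * 1^(-1) mod 17 = 13

j = 13 (mod 17)


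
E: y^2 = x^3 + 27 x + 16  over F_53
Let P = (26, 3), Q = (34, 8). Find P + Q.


P != Q, so use the chord formula.
s = (y2 - y1) / (x2 - x1) = (5) / (8) mod 53 = 47
x3 = s^2 - x1 - x2 mod 53 = 47^2 - 26 - 34 = 29
y3 = s (x1 - x3) - y1 mod 53 = 47 * (26 - 29) - 3 = 15

P + Q = (29, 15)


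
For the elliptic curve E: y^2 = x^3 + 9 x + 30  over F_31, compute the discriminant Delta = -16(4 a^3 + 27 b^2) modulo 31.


4 a^3 + 27 b^2 = 4*9^3 + 27*30^2 = 2916 + 24300 = 27216
Delta = -16 * (27216) = -435456
Delta mod 31 = 1

Delta = 1 (mod 31)


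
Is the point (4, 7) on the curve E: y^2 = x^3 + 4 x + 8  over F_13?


Check whether y^2 = x^3 + 4 x + 8 (mod 13) for (x, y) = (4, 7).
LHS: y^2 = 7^2 mod 13 = 10
RHS: x^3 + 4 x + 8 = 4^3 + 4*4 + 8 mod 13 = 10
LHS = RHS

Yes, on the curve


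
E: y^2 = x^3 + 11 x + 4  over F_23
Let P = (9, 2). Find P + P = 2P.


Doubling: s = (3 x1^2 + a) / (2 y1)
s = (3*9^2 + 11) / (2*2) mod 23 = 6
x3 = s^2 - 2 x1 mod 23 = 6^2 - 2*9 = 18
y3 = s (x1 - x3) - y1 mod 23 = 6 * (9 - 18) - 2 = 13

2P = (18, 13)


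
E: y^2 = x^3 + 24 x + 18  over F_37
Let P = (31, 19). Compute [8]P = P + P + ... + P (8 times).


k = 8 = 1000_2 (binary, LSB first: 0001)
Double-and-add from P = (31, 19):
  bit 0 = 0: acc unchanged = O
  bit 1 = 0: acc unchanged = O
  bit 2 = 0: acc unchanged = O
  bit 3 = 1: acc = O + (13, 14) = (13, 14)

8P = (13, 14)


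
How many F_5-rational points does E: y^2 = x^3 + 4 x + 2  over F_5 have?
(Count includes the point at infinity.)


For each x in F_5, count y with y^2 = x^3 + 4 x + 2 mod 5:
  x = 3: RHS = 1, y in [1, 4]  -> 2 point(s)
Affine points: 2. Add the point at infinity: total = 3.

#E(F_5) = 3


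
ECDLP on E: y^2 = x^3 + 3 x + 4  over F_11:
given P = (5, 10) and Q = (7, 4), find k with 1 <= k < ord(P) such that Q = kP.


Enumerate multiples of P until we hit Q = (7, 4):
  1P = (5, 10)
  2P = (4, 6)
  3P = (7, 4)
Match found at i = 3.

k = 3


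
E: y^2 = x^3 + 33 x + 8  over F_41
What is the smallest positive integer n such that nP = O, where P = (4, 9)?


Compute successive multiples of P until we hit O:
  1P = (4, 9)
  2P = (2, 0)
  3P = (4, 32)
  4P = O

ord(P) = 4


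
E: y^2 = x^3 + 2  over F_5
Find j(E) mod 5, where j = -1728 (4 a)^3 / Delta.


Delta = -16(4 a^3 + 27 b^2) mod 5 = 2
-1728 * (4 a)^3 = -1728 * (4*0)^3 mod 5 = 0
j = 0 * 2^(-1) mod 5 = 0

j = 0 (mod 5)


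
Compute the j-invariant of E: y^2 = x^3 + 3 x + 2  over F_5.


Delta = -16(4 a^3 + 27 b^2) mod 5 = 4
-1728 * (4 a)^3 = -1728 * (4*3)^3 mod 5 = 1
j = 1 * 4^(-1) mod 5 = 4

j = 4 (mod 5)


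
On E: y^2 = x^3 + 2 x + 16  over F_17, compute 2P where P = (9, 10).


Doubling: s = (3 x1^2 + a) / (2 y1)
s = (3*9^2 + 2) / (2*10) mod 17 = 8
x3 = s^2 - 2 x1 mod 17 = 8^2 - 2*9 = 12
y3 = s (x1 - x3) - y1 mod 17 = 8 * (9 - 12) - 10 = 0

2P = (12, 0)


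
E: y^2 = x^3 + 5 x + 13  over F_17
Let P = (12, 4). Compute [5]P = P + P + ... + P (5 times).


k = 5 = 101_2 (binary, LSB first: 101)
Double-and-add from P = (12, 4):
  bit 0 = 1: acc = O + (12, 4) = (12, 4)
  bit 1 = 0: acc unchanged = (12, 4)
  bit 2 = 1: acc = (12, 4) + (3, 2) = (1, 6)

5P = (1, 6)


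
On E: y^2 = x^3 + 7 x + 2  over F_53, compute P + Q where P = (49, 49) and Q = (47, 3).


P != Q, so use the chord formula.
s = (y2 - y1) / (x2 - x1) = (7) / (51) mod 53 = 23
x3 = s^2 - x1 - x2 mod 53 = 23^2 - 49 - 47 = 9
y3 = s (x1 - x3) - y1 mod 53 = 23 * (49 - 9) - 49 = 23

P + Q = (9, 23)


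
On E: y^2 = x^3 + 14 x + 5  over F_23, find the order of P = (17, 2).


Compute successive multiples of P until we hit O:
  1P = (17, 2)
  2P = (5, 19)
  3P = (7, 3)
  4P = (2, 8)
  5P = (6, 12)
  6P = (9, 20)
  7P = (15, 5)
  8P = (22, 17)
  ... (continuing to 28P)
  28P = O

ord(P) = 28


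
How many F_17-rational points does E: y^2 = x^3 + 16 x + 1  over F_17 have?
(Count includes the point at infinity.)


For each x in F_17, count y with y^2 = x^3 + 16 x + 1 mod 17:
  x = 0: RHS = 1, y in [1, 16]  -> 2 point(s)
  x = 1: RHS = 1, y in [1, 16]  -> 2 point(s)
  x = 3: RHS = 8, y in [5, 12]  -> 2 point(s)
  x = 5: RHS = 2, y in [6, 11]  -> 2 point(s)
  x = 12: RHS = 0, y in [0]  -> 1 point(s)
  x = 13: RHS = 9, y in [3, 14]  -> 2 point(s)
  x = 16: RHS = 1, y in [1, 16]  -> 2 point(s)
Affine points: 13. Add the point at infinity: total = 14.

#E(F_17) = 14


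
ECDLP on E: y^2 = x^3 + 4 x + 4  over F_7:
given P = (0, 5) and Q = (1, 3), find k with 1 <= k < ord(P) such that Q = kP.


Enumerate multiples of P until we hit Q = (1, 3):
  1P = (0, 5)
  2P = (1, 3)
Match found at i = 2.

k = 2


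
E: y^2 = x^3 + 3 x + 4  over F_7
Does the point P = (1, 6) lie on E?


Check whether y^2 = x^3 + 3 x + 4 (mod 7) for (x, y) = (1, 6).
LHS: y^2 = 6^2 mod 7 = 1
RHS: x^3 + 3 x + 4 = 1^3 + 3*1 + 4 mod 7 = 1
LHS = RHS

Yes, on the curve


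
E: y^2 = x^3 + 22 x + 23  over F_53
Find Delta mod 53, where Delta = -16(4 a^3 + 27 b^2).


4 a^3 + 27 b^2 = 4*22^3 + 27*23^2 = 42592 + 14283 = 56875
Delta = -16 * (56875) = -910000
Delta mod 53 = 10

Delta = 10 (mod 53)


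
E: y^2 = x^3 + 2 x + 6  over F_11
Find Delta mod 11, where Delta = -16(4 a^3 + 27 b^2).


4 a^3 + 27 b^2 = 4*2^3 + 27*6^2 = 32 + 972 = 1004
Delta = -16 * (1004) = -16064
Delta mod 11 = 7

Delta = 7 (mod 11)


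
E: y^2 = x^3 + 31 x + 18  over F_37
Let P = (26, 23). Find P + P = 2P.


Doubling: s = (3 x1^2 + a) / (2 y1)
s = (3*26^2 + 31) / (2*23) mod 37 = 15
x3 = s^2 - 2 x1 mod 37 = 15^2 - 2*26 = 25
y3 = s (x1 - x3) - y1 mod 37 = 15 * (26 - 25) - 23 = 29

2P = (25, 29)


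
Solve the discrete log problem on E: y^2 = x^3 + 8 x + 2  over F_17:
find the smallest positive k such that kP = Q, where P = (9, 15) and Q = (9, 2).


Enumerate multiples of P until we hit Q = (9, 2):
  1P = (9, 15)
  2P = (0, 11)
  3P = (4, 8)
  4P = (8, 0)
  5P = (4, 9)
  6P = (0, 6)
  7P = (9, 2)
Match found at i = 7.

k = 7


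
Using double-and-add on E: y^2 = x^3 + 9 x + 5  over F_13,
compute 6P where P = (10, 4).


k = 6 = 110_2 (binary, LSB first: 011)
Double-and-add from P = (10, 4):
  bit 0 = 0: acc unchanged = O
  bit 1 = 1: acc = O + (10, 9) = (10, 9)
  bit 2 = 1: acc = (10, 9) + (10, 4) = O

6P = O


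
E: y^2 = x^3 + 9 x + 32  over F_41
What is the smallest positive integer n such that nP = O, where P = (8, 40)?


Compute successive multiples of P until we hit O:
  1P = (8, 40)
  2P = (29, 0)
  3P = (8, 1)
  4P = O

ord(P) = 4


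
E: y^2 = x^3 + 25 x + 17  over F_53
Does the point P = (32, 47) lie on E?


Check whether y^2 = x^3 + 25 x + 17 (mod 53) for (x, y) = (32, 47).
LHS: y^2 = 47^2 mod 53 = 36
RHS: x^3 + 25 x + 17 = 32^3 + 25*32 + 17 mod 53 = 36
LHS = RHS

Yes, on the curve


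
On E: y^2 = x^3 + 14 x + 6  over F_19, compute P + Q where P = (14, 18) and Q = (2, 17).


P != Q, so use the chord formula.
s = (y2 - y1) / (x2 - x1) = (18) / (7) mod 19 = 8
x3 = s^2 - x1 - x2 mod 19 = 8^2 - 14 - 2 = 10
y3 = s (x1 - x3) - y1 mod 19 = 8 * (14 - 10) - 18 = 14

P + Q = (10, 14)


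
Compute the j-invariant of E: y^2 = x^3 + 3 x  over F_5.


Delta = -16(4 a^3 + 27 b^2) mod 5 = 2
-1728 * (4 a)^3 = -1728 * (4*3)^3 mod 5 = 1
j = 1 * 2^(-1) mod 5 = 3

j = 3 (mod 5)


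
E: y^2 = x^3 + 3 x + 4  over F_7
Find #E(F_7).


For each x in F_7, count y with y^2 = x^3 + 3 x + 4 mod 7:
  x = 0: RHS = 4, y in [2, 5]  -> 2 point(s)
  x = 1: RHS = 1, y in [1, 6]  -> 2 point(s)
  x = 2: RHS = 4, y in [2, 5]  -> 2 point(s)
  x = 5: RHS = 4, y in [2, 5]  -> 2 point(s)
  x = 6: RHS = 0, y in [0]  -> 1 point(s)
Affine points: 9. Add the point at infinity: total = 10.

#E(F_7) = 10


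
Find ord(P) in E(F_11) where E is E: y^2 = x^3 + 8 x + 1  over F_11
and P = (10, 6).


Compute successive multiples of P until we hit O:
  1P = (10, 6)
  2P = (2, 5)
  3P = (4, 3)
  4P = (0, 10)
  5P = (6, 10)
  6P = (7, 2)
  7P = (8, 4)
  8P = (5, 10)
  ... (continuing to 17P)
  17P = O

ord(P) = 17


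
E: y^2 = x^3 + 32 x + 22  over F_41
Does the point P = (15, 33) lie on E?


Check whether y^2 = x^3 + 32 x + 22 (mod 41) for (x, y) = (15, 33).
LHS: y^2 = 33^2 mod 41 = 23
RHS: x^3 + 32 x + 22 = 15^3 + 32*15 + 22 mod 41 = 23
LHS = RHS

Yes, on the curve


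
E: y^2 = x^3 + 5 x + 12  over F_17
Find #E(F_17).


For each x in F_17, count y with y^2 = x^3 + 5 x + 12 mod 17:
  x = 1: RHS = 1, y in [1, 16]  -> 2 point(s)
  x = 2: RHS = 13, y in [8, 9]  -> 2 point(s)
  x = 5: RHS = 9, y in [3, 14]  -> 2 point(s)
  x = 7: RHS = 16, y in [4, 13]  -> 2 point(s)
  x = 9: RHS = 4, y in [2, 15]  -> 2 point(s)
  x = 10: RHS = 8, y in [5, 12]  -> 2 point(s)
  x = 11: RHS = 4, y in [2, 15]  -> 2 point(s)
  x = 12: RHS = 15, y in [7, 10]  -> 2 point(s)
  x = 13: RHS = 13, y in [8, 9]  -> 2 point(s)
  x = 14: RHS = 4, y in [2, 15]  -> 2 point(s)
Affine points: 20. Add the point at infinity: total = 21.

#E(F_17) = 21


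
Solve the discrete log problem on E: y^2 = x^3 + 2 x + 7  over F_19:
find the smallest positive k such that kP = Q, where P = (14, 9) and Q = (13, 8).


Enumerate multiples of P until we hit Q = (13, 8):
  1P = (14, 9)
  2P = (11, 7)
  3P = (5, 16)
  4P = (6, 8)
  5P = (10, 1)
  6P = (18, 2)
  7P = (15, 7)
  8P = (13, 8)
Match found at i = 8.

k = 8


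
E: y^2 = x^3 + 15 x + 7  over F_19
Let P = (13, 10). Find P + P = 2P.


Doubling: s = (3 x1^2 + a) / (2 y1)
s = (3*13^2 + 15) / (2*10) mod 19 = 9
x3 = s^2 - 2 x1 mod 19 = 9^2 - 2*13 = 17
y3 = s (x1 - x3) - y1 mod 19 = 9 * (13 - 17) - 10 = 11

2P = (17, 11)


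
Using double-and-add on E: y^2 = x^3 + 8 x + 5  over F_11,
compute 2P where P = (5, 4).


k = 2 = 10_2 (binary, LSB first: 01)
Double-and-add from P = (5, 4):
  bit 0 = 0: acc unchanged = O
  bit 1 = 1: acc = O + (5, 7) = (5, 7)

2P = (5, 7)


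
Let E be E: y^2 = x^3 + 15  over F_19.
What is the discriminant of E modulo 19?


4 a^3 + 27 b^2 = 4*0^3 + 27*15^2 = 0 + 6075 = 6075
Delta = -16 * (6075) = -97200
Delta mod 19 = 4

Delta = 4 (mod 19)


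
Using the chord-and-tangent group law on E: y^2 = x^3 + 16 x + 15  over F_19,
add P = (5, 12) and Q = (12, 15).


P != Q, so use the chord formula.
s = (y2 - y1) / (x2 - x1) = (3) / (7) mod 19 = 14
x3 = s^2 - x1 - x2 mod 19 = 14^2 - 5 - 12 = 8
y3 = s (x1 - x3) - y1 mod 19 = 14 * (5 - 8) - 12 = 3

P + Q = (8, 3)


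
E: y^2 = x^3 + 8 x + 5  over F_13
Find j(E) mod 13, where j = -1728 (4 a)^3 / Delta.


Delta = -16(4 a^3 + 27 b^2) mod 13 = 8
-1728 * (4 a)^3 = -1728 * (4*8)^3 mod 13 = 8
j = 8 * 8^(-1) mod 13 = 1

j = 1 (mod 13)


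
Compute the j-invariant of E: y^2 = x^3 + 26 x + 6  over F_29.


Delta = -16(4 a^3 + 27 b^2) mod 29 = 9
-1728 * (4 a)^3 = -1728 * (4*26)^3 mod 29 = 28
j = 28 * 9^(-1) mod 29 = 16

j = 16 (mod 29)


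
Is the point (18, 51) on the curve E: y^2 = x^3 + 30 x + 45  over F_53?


Check whether y^2 = x^3 + 30 x + 45 (mod 53) for (x, y) = (18, 51).
LHS: y^2 = 51^2 mod 53 = 4
RHS: x^3 + 30 x + 45 = 18^3 + 30*18 + 45 mod 53 = 4
LHS = RHS

Yes, on the curve


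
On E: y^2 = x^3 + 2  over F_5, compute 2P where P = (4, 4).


Doubling: s = (3 x1^2 + a) / (2 y1)
s = (3*4^2 + 0) / (2*4) mod 5 = 1
x3 = s^2 - 2 x1 mod 5 = 1^2 - 2*4 = 3
y3 = s (x1 - x3) - y1 mod 5 = 1 * (4 - 3) - 4 = 2

2P = (3, 2)


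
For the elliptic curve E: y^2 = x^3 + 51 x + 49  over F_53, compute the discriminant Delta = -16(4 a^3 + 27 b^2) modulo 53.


4 a^3 + 27 b^2 = 4*51^3 + 27*49^2 = 530604 + 64827 = 595431
Delta = -16 * (595431) = -9526896
Delta mod 53 = 13

Delta = 13 (mod 53)


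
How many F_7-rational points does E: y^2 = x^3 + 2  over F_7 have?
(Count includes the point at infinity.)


For each x in F_7, count y with y^2 = x^3 + 0 x + 2 mod 7:
  x = 0: RHS = 2, y in [3, 4]  -> 2 point(s)
  x = 3: RHS = 1, y in [1, 6]  -> 2 point(s)
  x = 5: RHS = 1, y in [1, 6]  -> 2 point(s)
  x = 6: RHS = 1, y in [1, 6]  -> 2 point(s)
Affine points: 8. Add the point at infinity: total = 9.

#E(F_7) = 9


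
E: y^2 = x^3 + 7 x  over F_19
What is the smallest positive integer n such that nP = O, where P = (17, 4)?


Compute successive multiples of P until we hit O:
  1P = (17, 4)
  2P = (4, 15)
  3P = (4, 4)
  4P = (17, 15)
  5P = O

ord(P) = 5


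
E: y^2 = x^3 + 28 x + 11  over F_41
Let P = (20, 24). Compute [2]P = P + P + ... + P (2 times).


k = 2 = 10_2 (binary, LSB first: 01)
Double-and-add from P = (20, 24):
  bit 0 = 0: acc unchanged = O
  bit 1 = 1: acc = O + (22, 0) = (22, 0)

2P = (22, 0)


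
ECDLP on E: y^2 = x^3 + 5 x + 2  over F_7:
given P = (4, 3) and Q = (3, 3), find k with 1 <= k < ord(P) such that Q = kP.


Enumerate multiples of P until we hit Q = (3, 3):
  1P = (4, 3)
  2P = (1, 6)
  3P = (3, 3)
Match found at i = 3.

k = 3


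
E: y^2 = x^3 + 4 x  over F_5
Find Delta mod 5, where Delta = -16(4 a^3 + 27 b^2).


4 a^3 + 27 b^2 = 4*4^3 + 27*0^2 = 256 + 0 = 256
Delta = -16 * (256) = -4096
Delta mod 5 = 4

Delta = 4 (mod 5)


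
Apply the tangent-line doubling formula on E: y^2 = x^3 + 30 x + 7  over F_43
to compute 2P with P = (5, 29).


Doubling: s = (3 x1^2 + a) / (2 y1)
s = (3*5^2 + 30) / (2*29) mod 43 = 7
x3 = s^2 - 2 x1 mod 43 = 7^2 - 2*5 = 39
y3 = s (x1 - x3) - y1 mod 43 = 7 * (5 - 39) - 29 = 34

2P = (39, 34)


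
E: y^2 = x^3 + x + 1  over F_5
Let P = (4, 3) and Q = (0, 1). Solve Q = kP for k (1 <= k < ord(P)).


Enumerate multiples of P until we hit Q = (0, 1):
  1P = (4, 3)
  2P = (3, 1)
  3P = (2, 1)
  4P = (0, 1)
Match found at i = 4.

k = 4


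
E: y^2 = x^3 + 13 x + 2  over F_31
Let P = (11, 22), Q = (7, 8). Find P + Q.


P != Q, so use the chord formula.
s = (y2 - y1) / (x2 - x1) = (17) / (27) mod 31 = 19
x3 = s^2 - x1 - x2 mod 31 = 19^2 - 11 - 7 = 2
y3 = s (x1 - x3) - y1 mod 31 = 19 * (11 - 2) - 22 = 25

P + Q = (2, 25)


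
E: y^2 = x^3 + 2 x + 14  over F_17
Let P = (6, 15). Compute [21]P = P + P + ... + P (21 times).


k = 21 = 10101_2 (binary, LSB first: 10101)
Double-and-add from P = (6, 15):
  bit 0 = 1: acc = O + (6, 15) = (6, 15)
  bit 1 = 0: acc unchanged = (6, 15)
  bit 2 = 1: acc = (6, 15) + (14, 10) = (12, 10)
  bit 3 = 0: acc unchanged = (12, 10)
  bit 4 = 1: acc = (12, 10) + (3, 9) = (6, 2)

21P = (6, 2)


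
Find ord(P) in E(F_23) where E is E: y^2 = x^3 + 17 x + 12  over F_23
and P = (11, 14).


Compute successive multiples of P until we hit O:
  1P = (11, 14)
  2P = (4, 12)
  3P = (17, 4)
  4P = (8, 4)
  5P = (10, 20)
  6P = (15, 10)
  7P = (21, 19)
  8P = (20, 16)
  ... (continuing to 31P)
  31P = O

ord(P) = 31


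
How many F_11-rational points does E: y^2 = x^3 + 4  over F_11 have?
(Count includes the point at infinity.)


For each x in F_11, count y with y^2 = x^3 + 0 x + 4 mod 11:
  x = 0: RHS = 4, y in [2, 9]  -> 2 point(s)
  x = 1: RHS = 5, y in [4, 7]  -> 2 point(s)
  x = 2: RHS = 1, y in [1, 10]  -> 2 point(s)
  x = 3: RHS = 9, y in [3, 8]  -> 2 point(s)
  x = 6: RHS = 0, y in [0]  -> 1 point(s)
  x = 10: RHS = 3, y in [5, 6]  -> 2 point(s)
Affine points: 11. Add the point at infinity: total = 12.

#E(F_11) = 12


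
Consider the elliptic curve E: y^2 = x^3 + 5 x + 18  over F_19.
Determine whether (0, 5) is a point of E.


Check whether y^2 = x^3 + 5 x + 18 (mod 19) for (x, y) = (0, 5).
LHS: y^2 = 5^2 mod 19 = 6
RHS: x^3 + 5 x + 18 = 0^3 + 5*0 + 18 mod 19 = 18
LHS != RHS

No, not on the curve


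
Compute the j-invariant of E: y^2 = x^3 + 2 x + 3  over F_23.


Delta = -16(4 a^3 + 27 b^2) mod 23 = 16
-1728 * (4 a)^3 = -1728 * (4*2)^3 mod 23 = 5
j = 5 * 16^(-1) mod 23 = 19

j = 19 (mod 23)


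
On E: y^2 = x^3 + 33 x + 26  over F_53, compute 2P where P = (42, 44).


Doubling: s = (3 x1^2 + a) / (2 y1)
s = (3*42^2 + 33) / (2*44) mod 53 = 31
x3 = s^2 - 2 x1 mod 53 = 31^2 - 2*42 = 29
y3 = s (x1 - x3) - y1 mod 53 = 31 * (42 - 29) - 44 = 41

2P = (29, 41)


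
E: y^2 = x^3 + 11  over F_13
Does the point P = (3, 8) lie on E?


Check whether y^2 = x^3 + 0 x + 11 (mod 13) for (x, y) = (3, 8).
LHS: y^2 = 8^2 mod 13 = 12
RHS: x^3 + 0 x + 11 = 3^3 + 0*3 + 11 mod 13 = 12
LHS = RHS

Yes, on the curve


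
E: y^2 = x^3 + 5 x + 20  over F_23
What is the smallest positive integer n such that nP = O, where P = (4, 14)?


Compute successive multiples of P until we hit O:
  1P = (4, 14)
  2P = (5, 3)
  3P = (20, 1)
  4P = (17, 21)
  5P = (11, 7)
  6P = (9, 14)
  7P = (10, 9)
  8P = (18, 13)
  ... (continuing to 25P)
  25P = O

ord(P) = 25


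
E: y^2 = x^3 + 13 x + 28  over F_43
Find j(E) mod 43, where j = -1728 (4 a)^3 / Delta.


Delta = -16(4 a^3 + 27 b^2) mod 43 = 25
-1728 * (4 a)^3 = -1728 * (4*13)^3 mod 43 = 16
j = 16 * 25^(-1) mod 43 = 23

j = 23 (mod 43)


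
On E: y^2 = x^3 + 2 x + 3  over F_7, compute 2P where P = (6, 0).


k = 2 = 10_2 (binary, LSB first: 01)
Double-and-add from P = (6, 0):
  bit 0 = 0: acc unchanged = O
  bit 1 = 1: acc = O + O = O

2P = O


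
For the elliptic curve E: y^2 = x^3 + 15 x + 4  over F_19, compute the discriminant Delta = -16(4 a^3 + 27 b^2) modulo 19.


4 a^3 + 27 b^2 = 4*15^3 + 27*4^2 = 13500 + 432 = 13932
Delta = -16 * (13932) = -222912
Delta mod 19 = 15

Delta = 15 (mod 19)


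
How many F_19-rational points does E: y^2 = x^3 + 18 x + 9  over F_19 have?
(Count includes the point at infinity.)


For each x in F_19, count y with y^2 = x^3 + 18 x + 9 mod 19:
  x = 0: RHS = 9, y in [3, 16]  -> 2 point(s)
  x = 1: RHS = 9, y in [3, 16]  -> 2 point(s)
  x = 8: RHS = 0, y in [0]  -> 1 point(s)
  x = 9: RHS = 7, y in [8, 11]  -> 2 point(s)
  x = 10: RHS = 11, y in [7, 12]  -> 2 point(s)
  x = 15: RHS = 6, y in [5, 14]  -> 2 point(s)
  x = 16: RHS = 4, y in [2, 17]  -> 2 point(s)
  x = 18: RHS = 9, y in [3, 16]  -> 2 point(s)
Affine points: 15. Add the point at infinity: total = 16.

#E(F_19) = 16


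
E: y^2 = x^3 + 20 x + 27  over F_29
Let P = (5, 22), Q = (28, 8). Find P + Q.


P != Q, so use the chord formula.
s = (y2 - y1) / (x2 - x1) = (15) / (23) mod 29 = 12
x3 = s^2 - x1 - x2 mod 29 = 12^2 - 5 - 28 = 24
y3 = s (x1 - x3) - y1 mod 29 = 12 * (5 - 24) - 22 = 11

P + Q = (24, 11)


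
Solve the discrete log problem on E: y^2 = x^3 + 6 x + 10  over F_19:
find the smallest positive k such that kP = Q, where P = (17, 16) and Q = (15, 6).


Enumerate multiples of P until we hit Q = (15, 6):
  1P = (17, 16)
  2P = (13, 10)
  3P = (15, 6)
Match found at i = 3.

k = 3


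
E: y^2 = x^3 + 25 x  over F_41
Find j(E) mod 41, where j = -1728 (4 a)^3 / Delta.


Delta = -16(4 a^3 + 27 b^2) mod 41 = 31
-1728 * (4 a)^3 = -1728 * (4*25)^3 mod 41 = 22
j = 22 * 31^(-1) mod 41 = 6

j = 6 (mod 41)


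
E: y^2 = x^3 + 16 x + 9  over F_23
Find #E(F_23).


For each x in F_23, count y with y^2 = x^3 + 16 x + 9 mod 23:
  x = 0: RHS = 9, y in [3, 20]  -> 2 point(s)
  x = 1: RHS = 3, y in [7, 16]  -> 2 point(s)
  x = 2: RHS = 3, y in [7, 16]  -> 2 point(s)
  x = 7: RHS = 4, y in [2, 21]  -> 2 point(s)
  x = 9: RHS = 8, y in [10, 13]  -> 2 point(s)
  x = 15: RHS = 13, y in [6, 17]  -> 2 point(s)
  x = 20: RHS = 3, y in [7, 16]  -> 2 point(s)
Affine points: 14. Add the point at infinity: total = 15.

#E(F_23) = 15


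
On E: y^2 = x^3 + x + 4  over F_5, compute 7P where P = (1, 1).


k = 7 = 111_2 (binary, LSB first: 111)
Double-and-add from P = (1, 1):
  bit 0 = 1: acc = O + (1, 1) = (1, 1)
  bit 1 = 1: acc = (1, 1) + (2, 2) = (3, 2)
  bit 2 = 1: acc = (3, 2) + (0, 2) = (2, 3)

7P = (2, 3)


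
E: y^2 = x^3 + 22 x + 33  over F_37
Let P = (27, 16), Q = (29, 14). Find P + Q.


P != Q, so use the chord formula.
s = (y2 - y1) / (x2 - x1) = (35) / (2) mod 37 = 36
x3 = s^2 - x1 - x2 mod 37 = 36^2 - 27 - 29 = 19
y3 = s (x1 - x3) - y1 mod 37 = 36 * (27 - 19) - 16 = 13

P + Q = (19, 13)


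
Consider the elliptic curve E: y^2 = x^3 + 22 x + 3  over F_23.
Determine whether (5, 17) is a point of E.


Check whether y^2 = x^3 + 22 x + 3 (mod 23) for (x, y) = (5, 17).
LHS: y^2 = 17^2 mod 23 = 13
RHS: x^3 + 22 x + 3 = 5^3 + 22*5 + 3 mod 23 = 8
LHS != RHS

No, not on the curve


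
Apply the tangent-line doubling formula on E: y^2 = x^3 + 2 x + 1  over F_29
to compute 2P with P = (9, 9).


Doubling: s = (3 x1^2 + a) / (2 y1)
s = (3*9^2 + 2) / (2*9) mod 29 = 12
x3 = s^2 - 2 x1 mod 29 = 12^2 - 2*9 = 10
y3 = s (x1 - x3) - y1 mod 29 = 12 * (9 - 10) - 9 = 8

2P = (10, 8)


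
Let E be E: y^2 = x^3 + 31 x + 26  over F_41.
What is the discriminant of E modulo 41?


4 a^3 + 27 b^2 = 4*31^3 + 27*26^2 = 119164 + 18252 = 137416
Delta = -16 * (137416) = -2198656
Delta mod 41 = 10

Delta = 10 (mod 41)


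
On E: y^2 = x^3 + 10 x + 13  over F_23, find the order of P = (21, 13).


Compute successive multiples of P until we hit O:
  1P = (21, 13)
  2P = (22, 18)
  3P = (5, 21)
  4P = (3, 1)
  5P = (2, 15)
  6P = (6, 6)
  7P = (0, 6)
  8P = (20, 18)
  ... (continuing to 31P)
  31P = O

ord(P) = 31


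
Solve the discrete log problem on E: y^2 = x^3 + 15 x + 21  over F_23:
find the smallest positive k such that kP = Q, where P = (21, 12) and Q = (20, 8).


Enumerate multiples of P until we hit Q = (20, 8):
  1P = (21, 12)
  2P = (20, 15)
  3P = (14, 13)
  4P = (19, 14)
  5P = (7, 20)
  6P = (8, 20)
  7P = (2, 17)
  8P = (3, 22)
  9P = (3, 1)
  10P = (2, 6)
  11P = (8, 3)
  12P = (7, 3)
  13P = (19, 9)
  14P = (14, 10)
  15P = (20, 8)
Match found at i = 15.

k = 15


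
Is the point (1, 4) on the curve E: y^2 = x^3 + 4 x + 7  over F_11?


Check whether y^2 = x^3 + 4 x + 7 (mod 11) for (x, y) = (1, 4).
LHS: y^2 = 4^2 mod 11 = 5
RHS: x^3 + 4 x + 7 = 1^3 + 4*1 + 7 mod 11 = 1
LHS != RHS

No, not on the curve


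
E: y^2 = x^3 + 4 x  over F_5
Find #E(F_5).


For each x in F_5, count y with y^2 = x^3 + 4 x + 0 mod 5:
  x = 0: RHS = 0, y in [0]  -> 1 point(s)
  x = 1: RHS = 0, y in [0]  -> 1 point(s)
  x = 2: RHS = 1, y in [1, 4]  -> 2 point(s)
  x = 3: RHS = 4, y in [2, 3]  -> 2 point(s)
  x = 4: RHS = 0, y in [0]  -> 1 point(s)
Affine points: 7. Add the point at infinity: total = 8.

#E(F_5) = 8


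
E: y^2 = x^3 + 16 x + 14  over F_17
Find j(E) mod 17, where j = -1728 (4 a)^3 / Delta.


Delta = -16(4 a^3 + 27 b^2) mod 17 = 1
-1728 * (4 a)^3 = -1728 * (4*16)^3 mod 17 = 7
j = 7 * 1^(-1) mod 17 = 7

j = 7 (mod 17)


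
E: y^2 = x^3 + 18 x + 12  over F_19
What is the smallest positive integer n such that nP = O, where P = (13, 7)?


Compute successive multiples of P until we hit O:
  1P = (13, 7)
  2P = (17, 14)
  3P = (17, 5)
  4P = (13, 12)
  5P = O

ord(P) = 5


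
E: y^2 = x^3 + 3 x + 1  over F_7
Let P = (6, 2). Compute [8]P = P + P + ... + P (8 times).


k = 8 = 1000_2 (binary, LSB first: 0001)
Double-and-add from P = (6, 2):
  bit 0 = 0: acc unchanged = O
  bit 1 = 0: acc unchanged = O
  bit 2 = 0: acc unchanged = O
  bit 3 = 1: acc = O + (6, 5) = (6, 5)

8P = (6, 5)


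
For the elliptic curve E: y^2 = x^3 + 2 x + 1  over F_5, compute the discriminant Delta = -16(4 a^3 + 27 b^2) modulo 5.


4 a^3 + 27 b^2 = 4*2^3 + 27*1^2 = 32 + 27 = 59
Delta = -16 * (59) = -944
Delta mod 5 = 1

Delta = 1 (mod 5)


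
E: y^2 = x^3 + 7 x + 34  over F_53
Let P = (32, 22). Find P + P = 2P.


Doubling: s = (3 x1^2 + a) / (2 y1)
s = (3*32^2 + 7) / (2*22) mod 53 = 23
x3 = s^2 - 2 x1 mod 53 = 23^2 - 2*32 = 41
y3 = s (x1 - x3) - y1 mod 53 = 23 * (32 - 41) - 22 = 36

2P = (41, 36)


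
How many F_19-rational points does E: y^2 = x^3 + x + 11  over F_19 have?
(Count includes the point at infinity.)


For each x in F_19, count y with y^2 = x^3 + 1 x + 11 mod 19:
  x = 0: RHS = 11, y in [7, 12]  -> 2 point(s)
  x = 6: RHS = 5, y in [9, 10]  -> 2 point(s)
  x = 7: RHS = 0, y in [0]  -> 1 point(s)
  x = 11: RHS = 4, y in [2, 17]  -> 2 point(s)
  x = 13: RHS = 17, y in [6, 13]  -> 2 point(s)
  x = 15: RHS = 0, y in [0]  -> 1 point(s)
  x = 16: RHS = 0, y in [0]  -> 1 point(s)
  x = 17: RHS = 1, y in [1, 18]  -> 2 point(s)
  x = 18: RHS = 9, y in [3, 16]  -> 2 point(s)
Affine points: 15. Add the point at infinity: total = 16.

#E(F_19) = 16


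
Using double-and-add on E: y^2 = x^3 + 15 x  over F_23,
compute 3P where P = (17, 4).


k = 3 = 11_2 (binary, LSB first: 11)
Double-and-add from P = (17, 4):
  bit 0 = 1: acc = O + (17, 4) = (17, 4)
  bit 1 = 1: acc = (17, 4) + (13, 0) = (17, 19)

3P = (17, 19)


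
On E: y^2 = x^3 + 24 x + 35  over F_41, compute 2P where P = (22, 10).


Doubling: s = (3 x1^2 + a) / (2 y1)
s = (3*22^2 + 24) / (2*10) mod 41 = 0
x3 = s^2 - 2 x1 mod 41 = 0^2 - 2*22 = 38
y3 = s (x1 - x3) - y1 mod 41 = 0 * (22 - 38) - 10 = 31

2P = (38, 31)


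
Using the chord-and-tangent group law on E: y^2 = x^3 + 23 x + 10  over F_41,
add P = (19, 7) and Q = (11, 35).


P != Q, so use the chord formula.
s = (y2 - y1) / (x2 - x1) = (28) / (33) mod 41 = 17
x3 = s^2 - x1 - x2 mod 41 = 17^2 - 19 - 11 = 13
y3 = s (x1 - x3) - y1 mod 41 = 17 * (19 - 13) - 7 = 13

P + Q = (13, 13)


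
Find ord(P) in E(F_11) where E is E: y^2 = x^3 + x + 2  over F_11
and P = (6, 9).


Compute successive multiples of P until we hit O:
  1P = (6, 9)
  2P = (8, 7)
  3P = (9, 5)
  4P = (10, 0)
  5P = (9, 6)
  6P = (8, 4)
  7P = (6, 2)
  8P = O

ord(P) = 8


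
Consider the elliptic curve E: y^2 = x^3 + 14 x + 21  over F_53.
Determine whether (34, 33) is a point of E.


Check whether y^2 = x^3 + 14 x + 21 (mod 53) for (x, y) = (34, 33).
LHS: y^2 = 33^2 mod 53 = 29
RHS: x^3 + 14 x + 21 = 34^3 + 14*34 + 21 mod 53 = 51
LHS != RHS

No, not on the curve


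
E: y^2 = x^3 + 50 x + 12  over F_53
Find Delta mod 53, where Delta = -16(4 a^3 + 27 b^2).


4 a^3 + 27 b^2 = 4*50^3 + 27*12^2 = 500000 + 3888 = 503888
Delta = -16 * (503888) = -8062208
Delta mod 53 = 46

Delta = 46 (mod 53)


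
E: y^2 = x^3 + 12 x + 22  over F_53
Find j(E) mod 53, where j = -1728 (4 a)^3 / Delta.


Delta = -16(4 a^3 + 27 b^2) mod 53 = 16
-1728 * (4 a)^3 = -1728 * (4*12)^3 mod 53 = 25
j = 25 * 16^(-1) mod 53 = 38

j = 38 (mod 53)


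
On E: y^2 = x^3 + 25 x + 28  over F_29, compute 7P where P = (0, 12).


k = 7 = 111_2 (binary, LSB first: 111)
Double-and-add from P = (0, 12):
  bit 0 = 1: acc = O + (0, 12) = (0, 12)
  bit 1 = 1: acc = (0, 12) + (25, 26) = (9, 5)
  bit 2 = 1: acc = (9, 5) + (7, 16) = (7, 13)

7P = (7, 13)


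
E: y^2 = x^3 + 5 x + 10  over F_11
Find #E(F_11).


For each x in F_11, count y with y^2 = x^3 + 5 x + 10 mod 11:
  x = 1: RHS = 5, y in [4, 7]  -> 2 point(s)
  x = 6: RHS = 3, y in [5, 6]  -> 2 point(s)
  x = 7: RHS = 3, y in [5, 6]  -> 2 point(s)
  x = 8: RHS = 1, y in [1, 10]  -> 2 point(s)
  x = 9: RHS = 3, y in [5, 6]  -> 2 point(s)
  x = 10: RHS = 4, y in [2, 9]  -> 2 point(s)
Affine points: 12. Add the point at infinity: total = 13.

#E(F_11) = 13


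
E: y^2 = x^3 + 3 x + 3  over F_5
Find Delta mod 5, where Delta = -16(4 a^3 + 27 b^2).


4 a^3 + 27 b^2 = 4*3^3 + 27*3^2 = 108 + 243 = 351
Delta = -16 * (351) = -5616
Delta mod 5 = 4

Delta = 4 (mod 5)


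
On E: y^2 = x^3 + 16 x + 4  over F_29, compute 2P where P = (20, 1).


Doubling: s = (3 x1^2 + a) / (2 y1)
s = (3*20^2 + 16) / (2*1) mod 29 = 28
x3 = s^2 - 2 x1 mod 29 = 28^2 - 2*20 = 19
y3 = s (x1 - x3) - y1 mod 29 = 28 * (20 - 19) - 1 = 27

2P = (19, 27)


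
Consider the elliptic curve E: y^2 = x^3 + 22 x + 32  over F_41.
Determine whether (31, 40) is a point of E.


Check whether y^2 = x^3 + 22 x + 32 (mod 41) for (x, y) = (31, 40).
LHS: y^2 = 40^2 mod 41 = 1
RHS: x^3 + 22 x + 32 = 31^3 + 22*31 + 32 mod 41 = 1
LHS = RHS

Yes, on the curve


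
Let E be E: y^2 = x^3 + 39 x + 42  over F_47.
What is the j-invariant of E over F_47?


Delta = -16(4 a^3 + 27 b^2) mod 47 = 19
-1728 * (4 a)^3 = -1728 * (4*39)^3 mod 47 = 42
j = 42 * 19^(-1) mod 47 = 22

j = 22 (mod 47)


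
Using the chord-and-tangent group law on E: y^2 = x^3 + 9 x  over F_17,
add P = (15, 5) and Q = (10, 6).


P != Q, so use the chord formula.
s = (y2 - y1) / (x2 - x1) = (1) / (12) mod 17 = 10
x3 = s^2 - x1 - x2 mod 17 = 10^2 - 15 - 10 = 7
y3 = s (x1 - x3) - y1 mod 17 = 10 * (15 - 7) - 5 = 7

P + Q = (7, 7)


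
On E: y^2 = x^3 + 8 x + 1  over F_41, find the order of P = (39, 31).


Compute successive multiples of P until we hit O:
  1P = (39, 31)
  2P = (5, 17)
  3P = (1, 16)
  4P = (26, 27)
  5P = (12, 12)
  6P = (0, 1)
  7P = (22, 1)
  8P = (20, 17)
  ... (continuing to 22P)
  22P = O

ord(P) = 22


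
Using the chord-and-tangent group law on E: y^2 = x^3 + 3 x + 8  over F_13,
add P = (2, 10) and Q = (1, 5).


P != Q, so use the chord formula.
s = (y2 - y1) / (x2 - x1) = (8) / (12) mod 13 = 5
x3 = s^2 - x1 - x2 mod 13 = 5^2 - 2 - 1 = 9
y3 = s (x1 - x3) - y1 mod 13 = 5 * (2 - 9) - 10 = 7

P + Q = (9, 7)


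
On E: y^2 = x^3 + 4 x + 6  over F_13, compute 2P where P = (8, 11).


Doubling: s = (3 x1^2 + a) / (2 y1)
s = (3*8^2 + 4) / (2*11) mod 13 = 3
x3 = s^2 - 2 x1 mod 13 = 3^2 - 2*8 = 6
y3 = s (x1 - x3) - y1 mod 13 = 3 * (8 - 6) - 11 = 8

2P = (6, 8)


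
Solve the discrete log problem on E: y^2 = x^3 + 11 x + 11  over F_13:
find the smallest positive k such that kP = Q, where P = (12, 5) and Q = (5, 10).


Enumerate multiples of P until we hit Q = (5, 10):
  1P = (12, 5)
  2P = (5, 10)
Match found at i = 2.

k = 2


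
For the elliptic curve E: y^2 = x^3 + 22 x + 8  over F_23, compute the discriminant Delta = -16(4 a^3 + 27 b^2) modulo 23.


4 a^3 + 27 b^2 = 4*22^3 + 27*8^2 = 42592 + 1728 = 44320
Delta = -16 * (44320) = -709120
Delta mod 23 = 16

Delta = 16 (mod 23)


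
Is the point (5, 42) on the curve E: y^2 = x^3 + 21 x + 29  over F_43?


Check whether y^2 = x^3 + 21 x + 29 (mod 43) for (x, y) = (5, 42).
LHS: y^2 = 42^2 mod 43 = 1
RHS: x^3 + 21 x + 29 = 5^3 + 21*5 + 29 mod 43 = 1
LHS = RHS

Yes, on the curve


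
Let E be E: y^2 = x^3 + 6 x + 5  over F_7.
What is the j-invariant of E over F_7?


Delta = -16(4 a^3 + 27 b^2) mod 7 = 2
-1728 * (4 a)^3 = -1728 * (4*6)^3 mod 7 = 6
j = 6 * 2^(-1) mod 7 = 3

j = 3 (mod 7)


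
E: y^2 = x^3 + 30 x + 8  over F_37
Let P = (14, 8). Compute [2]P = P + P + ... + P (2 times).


k = 2 = 10_2 (binary, LSB first: 01)
Double-and-add from P = (14, 8):
  bit 0 = 0: acc unchanged = O
  bit 1 = 1: acc = O + (18, 4) = (18, 4)

2P = (18, 4)


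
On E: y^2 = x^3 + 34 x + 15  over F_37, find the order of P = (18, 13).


Compute successive multiples of P until we hit O:
  1P = (18, 13)
  2P = (17, 20)
  3P = (14, 33)
  4P = (30, 10)
  5P = (33, 0)
  6P = (30, 27)
  7P = (14, 4)
  8P = (17, 17)
  ... (continuing to 10P)
  10P = O

ord(P) = 10


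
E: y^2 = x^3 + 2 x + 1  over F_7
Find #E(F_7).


For each x in F_7, count y with y^2 = x^3 + 2 x + 1 mod 7:
  x = 0: RHS = 1, y in [1, 6]  -> 2 point(s)
  x = 1: RHS = 4, y in [2, 5]  -> 2 point(s)
Affine points: 4. Add the point at infinity: total = 5.

#E(F_7) = 5


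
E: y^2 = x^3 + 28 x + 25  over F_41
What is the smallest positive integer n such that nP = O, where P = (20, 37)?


Compute successive multiples of P until we hit O:
  1P = (20, 37)
  2P = (19, 35)
  3P = (6, 32)
  4P = (35, 25)
  5P = (26, 17)
  6P = (38, 23)
  7P = (16, 10)
  8P = (7, 20)
  ... (continuing to 39P)
  39P = O

ord(P) = 39


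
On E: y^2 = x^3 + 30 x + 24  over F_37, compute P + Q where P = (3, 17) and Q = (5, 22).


P != Q, so use the chord formula.
s = (y2 - y1) / (x2 - x1) = (5) / (2) mod 37 = 21
x3 = s^2 - x1 - x2 mod 37 = 21^2 - 3 - 5 = 26
y3 = s (x1 - x3) - y1 mod 37 = 21 * (3 - 26) - 17 = 18

P + Q = (26, 18)


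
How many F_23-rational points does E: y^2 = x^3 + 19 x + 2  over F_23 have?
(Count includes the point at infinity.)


For each x in F_23, count y with y^2 = x^3 + 19 x + 2 mod 23:
  x = 0: RHS = 2, y in [5, 18]  -> 2 point(s)
  x = 2: RHS = 2, y in [5, 18]  -> 2 point(s)
  x = 4: RHS = 4, y in [2, 21]  -> 2 point(s)
  x = 7: RHS = 18, y in [8, 15]  -> 2 point(s)
  x = 11: RHS = 1, y in [1, 22]  -> 2 point(s)
  x = 12: RHS = 3, y in [7, 16]  -> 2 point(s)
  x = 13: RHS = 8, y in [10, 13]  -> 2 point(s)
  x = 16: RHS = 9, y in [3, 20]  -> 2 point(s)
  x = 18: RHS = 12, y in [9, 14]  -> 2 point(s)
  x = 19: RHS = 0, y in [0]  -> 1 point(s)
  x = 21: RHS = 2, y in [5, 18]  -> 2 point(s)
Affine points: 21. Add the point at infinity: total = 22.

#E(F_23) = 22


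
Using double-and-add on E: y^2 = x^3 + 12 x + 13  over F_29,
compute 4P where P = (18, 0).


k = 4 = 100_2 (binary, LSB first: 001)
Double-and-add from P = (18, 0):
  bit 0 = 0: acc unchanged = O
  bit 1 = 0: acc unchanged = O
  bit 2 = 1: acc = O + O = O

4P = O


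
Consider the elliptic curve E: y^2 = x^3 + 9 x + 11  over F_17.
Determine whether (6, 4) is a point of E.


Check whether y^2 = x^3 + 9 x + 11 (mod 17) for (x, y) = (6, 4).
LHS: y^2 = 4^2 mod 17 = 16
RHS: x^3 + 9 x + 11 = 6^3 + 9*6 + 11 mod 17 = 9
LHS != RHS

No, not on the curve


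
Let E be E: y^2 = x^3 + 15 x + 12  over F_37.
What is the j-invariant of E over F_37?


Delta = -16(4 a^3 + 27 b^2) mod 37 = 32
-1728 * (4 a)^3 = -1728 * (4*15)^3 mod 37 = 8
j = 8 * 32^(-1) mod 37 = 28

j = 28 (mod 37)


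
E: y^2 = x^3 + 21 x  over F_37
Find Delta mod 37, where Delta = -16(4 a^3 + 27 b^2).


4 a^3 + 27 b^2 = 4*21^3 + 27*0^2 = 37044 + 0 = 37044
Delta = -16 * (37044) = -592704
Delta mod 37 = 36

Delta = 36 (mod 37)


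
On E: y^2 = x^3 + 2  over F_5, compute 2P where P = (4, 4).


Doubling: s = (3 x1^2 + a) / (2 y1)
s = (3*4^2 + 0) / (2*4) mod 5 = 1
x3 = s^2 - 2 x1 mod 5 = 1^2 - 2*4 = 3
y3 = s (x1 - x3) - y1 mod 5 = 1 * (4 - 3) - 4 = 2

2P = (3, 2)


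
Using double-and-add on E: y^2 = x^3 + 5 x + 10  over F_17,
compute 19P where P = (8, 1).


k = 19 = 10011_2 (binary, LSB first: 11001)
Double-and-add from P = (8, 1):
  bit 0 = 1: acc = O + (8, 1) = (8, 1)
  bit 1 = 1: acc = (8, 1) + (9, 11) = (15, 14)
  bit 2 = 0: acc unchanged = (15, 14)
  bit 3 = 0: acc unchanged = (15, 14)
  bit 4 = 1: acc = (15, 14) + (1, 13) = (3, 16)

19P = (3, 16)


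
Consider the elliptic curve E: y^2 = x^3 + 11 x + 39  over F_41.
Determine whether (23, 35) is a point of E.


Check whether y^2 = x^3 + 11 x + 39 (mod 41) for (x, y) = (23, 35).
LHS: y^2 = 35^2 mod 41 = 36
RHS: x^3 + 11 x + 39 = 23^3 + 11*23 + 39 mod 41 = 36
LHS = RHS

Yes, on the curve


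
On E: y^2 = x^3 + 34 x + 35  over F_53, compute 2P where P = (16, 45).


Doubling: s = (3 x1^2 + a) / (2 y1)
s = (3*16^2 + 34) / (2*45) mod 53 = 36
x3 = s^2 - 2 x1 mod 53 = 36^2 - 2*16 = 45
y3 = s (x1 - x3) - y1 mod 53 = 36 * (16 - 45) - 45 = 24

2P = (45, 24)
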